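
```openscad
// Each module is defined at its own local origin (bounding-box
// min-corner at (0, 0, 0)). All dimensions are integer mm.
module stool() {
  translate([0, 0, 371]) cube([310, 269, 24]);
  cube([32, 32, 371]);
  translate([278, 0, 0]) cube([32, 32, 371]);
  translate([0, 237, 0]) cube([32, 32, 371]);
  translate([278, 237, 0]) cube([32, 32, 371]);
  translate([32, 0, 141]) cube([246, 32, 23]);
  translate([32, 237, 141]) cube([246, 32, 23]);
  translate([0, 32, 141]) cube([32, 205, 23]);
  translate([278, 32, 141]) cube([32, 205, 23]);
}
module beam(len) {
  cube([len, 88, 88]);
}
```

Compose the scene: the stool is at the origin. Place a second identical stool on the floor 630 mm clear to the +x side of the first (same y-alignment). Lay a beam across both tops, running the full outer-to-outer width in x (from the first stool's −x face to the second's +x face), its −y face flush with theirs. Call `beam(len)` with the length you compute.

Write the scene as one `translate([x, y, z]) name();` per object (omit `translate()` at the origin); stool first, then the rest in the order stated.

stool();
translate([940, 0, 0]) stool();
translate([0, 0, 395]) beam(1250);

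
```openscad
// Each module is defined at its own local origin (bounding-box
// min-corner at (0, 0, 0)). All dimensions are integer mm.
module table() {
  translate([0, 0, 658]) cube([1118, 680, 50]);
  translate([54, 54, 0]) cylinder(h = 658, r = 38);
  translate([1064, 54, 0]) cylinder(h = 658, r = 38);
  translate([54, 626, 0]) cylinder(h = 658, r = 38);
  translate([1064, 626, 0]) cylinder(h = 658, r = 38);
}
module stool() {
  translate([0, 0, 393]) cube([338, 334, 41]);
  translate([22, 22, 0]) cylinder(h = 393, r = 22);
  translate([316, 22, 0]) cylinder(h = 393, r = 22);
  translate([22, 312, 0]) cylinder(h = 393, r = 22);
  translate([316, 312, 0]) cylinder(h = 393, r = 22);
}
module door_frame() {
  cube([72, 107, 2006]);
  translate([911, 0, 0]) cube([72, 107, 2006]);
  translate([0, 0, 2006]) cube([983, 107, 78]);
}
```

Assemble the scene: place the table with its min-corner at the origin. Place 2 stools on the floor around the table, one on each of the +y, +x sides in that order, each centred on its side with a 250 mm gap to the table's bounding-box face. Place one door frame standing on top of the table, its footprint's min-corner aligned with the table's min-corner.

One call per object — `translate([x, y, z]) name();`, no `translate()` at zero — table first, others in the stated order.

table();
translate([390, 930, 0]) stool();
translate([1368, 173, 0]) stool();
translate([0, 0, 708]) door_frame();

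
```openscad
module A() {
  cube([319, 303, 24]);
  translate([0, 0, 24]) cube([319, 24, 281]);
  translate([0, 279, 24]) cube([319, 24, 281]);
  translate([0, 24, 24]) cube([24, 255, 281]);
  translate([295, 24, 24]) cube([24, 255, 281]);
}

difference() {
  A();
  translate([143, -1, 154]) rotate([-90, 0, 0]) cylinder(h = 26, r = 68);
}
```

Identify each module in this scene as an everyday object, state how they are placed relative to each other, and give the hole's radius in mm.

A is an open box. The open box has a circular hole through its front wall. The hole's radius is 68 mm.

The subtracted cylinder has r = 68 mm.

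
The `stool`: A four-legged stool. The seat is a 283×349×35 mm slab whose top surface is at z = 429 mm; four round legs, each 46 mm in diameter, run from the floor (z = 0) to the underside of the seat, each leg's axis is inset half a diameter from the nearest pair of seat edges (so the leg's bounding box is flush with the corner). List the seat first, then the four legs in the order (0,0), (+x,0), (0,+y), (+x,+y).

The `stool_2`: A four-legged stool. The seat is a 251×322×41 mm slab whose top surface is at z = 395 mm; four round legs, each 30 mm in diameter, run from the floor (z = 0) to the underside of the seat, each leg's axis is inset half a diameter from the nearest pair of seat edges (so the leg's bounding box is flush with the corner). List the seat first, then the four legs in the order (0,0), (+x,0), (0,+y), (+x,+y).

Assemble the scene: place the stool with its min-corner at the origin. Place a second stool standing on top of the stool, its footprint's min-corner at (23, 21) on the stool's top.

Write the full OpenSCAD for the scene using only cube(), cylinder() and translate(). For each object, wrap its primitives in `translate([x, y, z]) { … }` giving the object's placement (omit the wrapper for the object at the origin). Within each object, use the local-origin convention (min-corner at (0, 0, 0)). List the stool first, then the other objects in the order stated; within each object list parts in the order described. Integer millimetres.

translate([0, 0, 394]) cube([283, 349, 35]);
translate([23, 23, 0]) cylinder(h = 394, r = 23);
translate([260, 23, 0]) cylinder(h = 394, r = 23);
translate([23, 326, 0]) cylinder(h = 394, r = 23);
translate([260, 326, 0]) cylinder(h = 394, r = 23);
translate([23, 21, 429]) {
  translate([0, 0, 354]) cube([251, 322, 41]);
  translate([15, 15, 0]) cylinder(h = 354, r = 15);
  translate([236, 15, 0]) cylinder(h = 354, r = 15);
  translate([15, 307, 0]) cylinder(h = 354, r = 15);
  translate([236, 307, 0]) cylinder(h = 354, r = 15);
}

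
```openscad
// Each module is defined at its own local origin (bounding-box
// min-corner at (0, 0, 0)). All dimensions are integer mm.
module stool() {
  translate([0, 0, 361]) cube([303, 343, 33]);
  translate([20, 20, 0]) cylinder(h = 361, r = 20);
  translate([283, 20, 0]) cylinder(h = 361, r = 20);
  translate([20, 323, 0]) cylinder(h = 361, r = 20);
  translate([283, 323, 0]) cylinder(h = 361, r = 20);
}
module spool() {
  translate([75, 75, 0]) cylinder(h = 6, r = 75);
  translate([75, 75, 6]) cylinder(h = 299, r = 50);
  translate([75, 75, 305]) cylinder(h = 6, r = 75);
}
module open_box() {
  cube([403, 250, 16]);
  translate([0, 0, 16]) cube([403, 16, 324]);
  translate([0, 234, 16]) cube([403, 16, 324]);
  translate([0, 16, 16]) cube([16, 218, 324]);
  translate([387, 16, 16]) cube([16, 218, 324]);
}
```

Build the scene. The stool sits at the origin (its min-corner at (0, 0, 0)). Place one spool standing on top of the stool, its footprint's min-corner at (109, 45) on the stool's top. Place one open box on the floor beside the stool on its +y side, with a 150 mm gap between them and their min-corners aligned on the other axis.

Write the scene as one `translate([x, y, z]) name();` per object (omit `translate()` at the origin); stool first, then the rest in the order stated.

stool();
translate([109, 45, 394]) spool();
translate([0, 493, 0]) open_box();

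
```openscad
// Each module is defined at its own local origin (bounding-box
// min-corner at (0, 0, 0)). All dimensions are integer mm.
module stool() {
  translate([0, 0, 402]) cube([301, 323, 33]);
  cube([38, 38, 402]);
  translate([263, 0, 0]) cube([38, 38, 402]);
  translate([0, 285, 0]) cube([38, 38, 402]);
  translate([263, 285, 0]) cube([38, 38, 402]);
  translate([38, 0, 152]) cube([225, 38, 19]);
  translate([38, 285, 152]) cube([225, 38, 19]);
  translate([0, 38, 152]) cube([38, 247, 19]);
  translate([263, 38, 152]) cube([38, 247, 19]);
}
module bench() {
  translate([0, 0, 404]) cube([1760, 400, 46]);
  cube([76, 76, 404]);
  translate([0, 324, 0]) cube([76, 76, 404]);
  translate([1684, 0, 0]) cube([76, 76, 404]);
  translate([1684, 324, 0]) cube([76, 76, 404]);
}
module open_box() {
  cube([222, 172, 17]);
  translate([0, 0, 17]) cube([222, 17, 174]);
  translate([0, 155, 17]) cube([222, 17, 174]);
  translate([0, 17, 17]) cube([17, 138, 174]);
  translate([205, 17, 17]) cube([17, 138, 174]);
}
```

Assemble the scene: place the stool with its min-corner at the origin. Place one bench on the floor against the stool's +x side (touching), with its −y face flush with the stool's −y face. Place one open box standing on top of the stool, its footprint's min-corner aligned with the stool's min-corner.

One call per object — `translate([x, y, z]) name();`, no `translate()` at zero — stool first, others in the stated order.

stool();
translate([301, 0, 0]) bench();
translate([0, 0, 435]) open_box();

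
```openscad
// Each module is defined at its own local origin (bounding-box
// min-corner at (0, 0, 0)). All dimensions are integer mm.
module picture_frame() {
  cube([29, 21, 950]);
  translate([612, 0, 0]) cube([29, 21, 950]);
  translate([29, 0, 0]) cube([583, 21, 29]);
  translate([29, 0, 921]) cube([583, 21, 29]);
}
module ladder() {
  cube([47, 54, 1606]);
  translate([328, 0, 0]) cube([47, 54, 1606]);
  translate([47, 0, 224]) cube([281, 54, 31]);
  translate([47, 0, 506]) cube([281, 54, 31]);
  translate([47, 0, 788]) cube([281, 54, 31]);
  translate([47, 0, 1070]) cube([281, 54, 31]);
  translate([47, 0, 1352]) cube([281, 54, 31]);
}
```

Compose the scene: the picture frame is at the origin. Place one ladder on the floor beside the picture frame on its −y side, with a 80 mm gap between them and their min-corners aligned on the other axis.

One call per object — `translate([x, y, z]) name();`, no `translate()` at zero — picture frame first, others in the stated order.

picture_frame();
translate([0, -134, 0]) ladder();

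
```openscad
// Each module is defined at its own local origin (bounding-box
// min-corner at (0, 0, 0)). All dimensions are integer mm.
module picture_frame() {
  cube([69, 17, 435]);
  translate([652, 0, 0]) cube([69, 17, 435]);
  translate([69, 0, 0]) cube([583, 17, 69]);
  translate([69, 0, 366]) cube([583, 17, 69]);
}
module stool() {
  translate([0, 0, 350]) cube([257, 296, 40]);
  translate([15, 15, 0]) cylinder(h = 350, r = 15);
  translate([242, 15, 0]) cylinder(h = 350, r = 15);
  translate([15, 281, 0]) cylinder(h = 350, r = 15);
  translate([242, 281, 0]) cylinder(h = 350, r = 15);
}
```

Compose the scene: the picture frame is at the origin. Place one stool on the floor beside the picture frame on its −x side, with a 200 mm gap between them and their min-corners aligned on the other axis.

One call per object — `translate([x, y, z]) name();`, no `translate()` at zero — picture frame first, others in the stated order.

picture_frame();
translate([-457, 0, 0]) stool();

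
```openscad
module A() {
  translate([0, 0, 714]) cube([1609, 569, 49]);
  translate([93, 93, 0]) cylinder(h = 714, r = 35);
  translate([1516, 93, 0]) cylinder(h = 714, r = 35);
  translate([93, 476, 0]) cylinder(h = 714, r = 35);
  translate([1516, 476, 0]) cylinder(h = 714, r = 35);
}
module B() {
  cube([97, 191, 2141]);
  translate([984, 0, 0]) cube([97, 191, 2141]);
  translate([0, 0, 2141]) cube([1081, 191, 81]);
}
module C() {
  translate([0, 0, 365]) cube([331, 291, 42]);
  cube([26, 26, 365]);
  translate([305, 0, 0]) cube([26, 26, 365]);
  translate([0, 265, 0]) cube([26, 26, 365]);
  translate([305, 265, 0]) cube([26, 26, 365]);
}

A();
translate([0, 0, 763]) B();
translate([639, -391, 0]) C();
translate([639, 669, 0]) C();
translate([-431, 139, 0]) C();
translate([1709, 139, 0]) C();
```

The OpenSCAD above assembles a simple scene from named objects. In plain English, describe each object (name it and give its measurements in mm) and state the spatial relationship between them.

A is a table with a 1609×569 mm rectangular top, 49 mm thick, top surface at z = 763 mm, supported by four round legs of 70 mm diameter, each leg's bounding box inset 58 mm from the nearest pair of top edges, running from the floor.

B is a door frame. The clear opening is 887 mm wide and 2141 mm high. Two 97 mm wide jambs, 191 mm deep, stand either side of the opening from the floor to the top of the opening. A 81 mm thick head sits across the top of both jambs, spanning the full outside width of the frame.

C is a simple wooden stool: a rectangular seat 331 mm (x) by 291 mm (y), 42 mm thick, top face at z = 407 mm, on four square legs, each 26×26 mm in cross-section. The legs rest on z = 0, each flush with a corner of the seat.

The door frame is on top of the table. Four stools sit around the table at the −y, +y, −x, +x sides.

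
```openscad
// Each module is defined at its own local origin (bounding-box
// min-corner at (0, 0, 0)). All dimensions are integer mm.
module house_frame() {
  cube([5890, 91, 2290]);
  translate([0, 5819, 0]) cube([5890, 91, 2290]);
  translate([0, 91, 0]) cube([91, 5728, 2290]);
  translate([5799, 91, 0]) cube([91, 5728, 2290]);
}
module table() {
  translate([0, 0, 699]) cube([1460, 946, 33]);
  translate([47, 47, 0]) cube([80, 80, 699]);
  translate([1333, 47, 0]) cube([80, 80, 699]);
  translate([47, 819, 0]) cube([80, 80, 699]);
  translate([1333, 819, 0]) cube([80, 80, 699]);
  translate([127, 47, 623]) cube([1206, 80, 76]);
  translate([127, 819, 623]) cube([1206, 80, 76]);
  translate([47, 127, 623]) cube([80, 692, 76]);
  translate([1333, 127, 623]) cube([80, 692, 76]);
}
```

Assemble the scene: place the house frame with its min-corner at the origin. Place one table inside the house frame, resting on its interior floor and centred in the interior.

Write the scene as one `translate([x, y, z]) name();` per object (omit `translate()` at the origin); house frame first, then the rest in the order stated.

house_frame();
translate([2215, 2482, 0]) table();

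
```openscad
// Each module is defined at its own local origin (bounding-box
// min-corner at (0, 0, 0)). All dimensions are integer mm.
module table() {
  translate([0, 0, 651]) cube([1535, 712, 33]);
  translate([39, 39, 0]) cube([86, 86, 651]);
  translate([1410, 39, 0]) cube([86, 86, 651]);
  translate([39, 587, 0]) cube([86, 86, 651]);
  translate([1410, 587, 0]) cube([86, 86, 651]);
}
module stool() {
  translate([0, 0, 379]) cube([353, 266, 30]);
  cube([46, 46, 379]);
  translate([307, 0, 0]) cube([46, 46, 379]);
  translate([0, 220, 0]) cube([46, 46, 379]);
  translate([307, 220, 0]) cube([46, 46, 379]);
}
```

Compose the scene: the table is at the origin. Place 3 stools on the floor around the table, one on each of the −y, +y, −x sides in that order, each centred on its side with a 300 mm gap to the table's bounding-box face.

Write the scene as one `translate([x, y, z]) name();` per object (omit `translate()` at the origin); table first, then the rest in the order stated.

table();
translate([591, -566, 0]) stool();
translate([591, 1012, 0]) stool();
translate([-653, 223, 0]) stool();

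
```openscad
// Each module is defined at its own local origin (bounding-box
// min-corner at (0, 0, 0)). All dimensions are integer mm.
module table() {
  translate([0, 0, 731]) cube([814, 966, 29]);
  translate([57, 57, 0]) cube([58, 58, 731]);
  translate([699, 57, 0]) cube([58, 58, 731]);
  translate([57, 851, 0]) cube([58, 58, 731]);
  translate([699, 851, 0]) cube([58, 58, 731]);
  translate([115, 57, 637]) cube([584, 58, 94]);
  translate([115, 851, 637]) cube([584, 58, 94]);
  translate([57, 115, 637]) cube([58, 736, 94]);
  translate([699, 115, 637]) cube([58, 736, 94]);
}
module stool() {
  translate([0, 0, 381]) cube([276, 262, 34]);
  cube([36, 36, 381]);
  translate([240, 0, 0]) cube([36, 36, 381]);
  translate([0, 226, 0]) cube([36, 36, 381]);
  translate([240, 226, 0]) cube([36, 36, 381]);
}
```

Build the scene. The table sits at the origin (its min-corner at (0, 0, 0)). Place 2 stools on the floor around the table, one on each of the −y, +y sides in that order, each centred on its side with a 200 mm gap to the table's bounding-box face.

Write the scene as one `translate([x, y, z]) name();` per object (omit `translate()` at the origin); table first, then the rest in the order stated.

table();
translate([269, -462, 0]) stool();
translate([269, 1166, 0]) stool();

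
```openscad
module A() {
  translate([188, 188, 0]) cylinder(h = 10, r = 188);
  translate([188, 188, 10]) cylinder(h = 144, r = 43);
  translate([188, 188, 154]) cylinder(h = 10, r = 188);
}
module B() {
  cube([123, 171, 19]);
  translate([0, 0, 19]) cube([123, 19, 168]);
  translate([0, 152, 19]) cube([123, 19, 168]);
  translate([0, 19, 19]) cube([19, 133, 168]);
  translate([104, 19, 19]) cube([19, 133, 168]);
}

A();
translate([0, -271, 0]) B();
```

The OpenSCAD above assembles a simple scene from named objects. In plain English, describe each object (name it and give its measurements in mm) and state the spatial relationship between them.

A is a spool: two coaxial disc flanges of radius 188 mm and thickness 10 mm, joined by a core cylinder of radius 43 mm and height 144 mm. The lower flange rests on z = 0 and the three cylinders share a vertical axis.

B is an open storage box with external size 123×171×187 mm and wall thickness 19 mm (the base is also 19 mm thick). The base covers the whole footprint; the four walls stand on the base, with the y-facing walls full-width and the x-facing walls fitting between their inner faces.

The open box is on the floor beside the spool on its −y side.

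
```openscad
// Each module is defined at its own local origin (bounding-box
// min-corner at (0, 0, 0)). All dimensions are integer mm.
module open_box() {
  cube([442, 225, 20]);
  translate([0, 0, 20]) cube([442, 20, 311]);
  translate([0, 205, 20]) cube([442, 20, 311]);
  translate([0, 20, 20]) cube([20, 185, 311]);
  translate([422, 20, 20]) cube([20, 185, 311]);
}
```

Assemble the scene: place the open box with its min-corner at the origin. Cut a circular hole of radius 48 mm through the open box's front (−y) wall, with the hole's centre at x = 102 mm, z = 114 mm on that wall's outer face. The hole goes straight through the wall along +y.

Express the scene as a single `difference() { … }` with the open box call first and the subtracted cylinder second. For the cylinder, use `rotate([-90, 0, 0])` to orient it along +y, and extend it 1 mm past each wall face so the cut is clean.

difference() {
  open_box();
  translate([102, -1, 114]) rotate([-90, 0, 0]) cylinder(h = 22, r = 48);
}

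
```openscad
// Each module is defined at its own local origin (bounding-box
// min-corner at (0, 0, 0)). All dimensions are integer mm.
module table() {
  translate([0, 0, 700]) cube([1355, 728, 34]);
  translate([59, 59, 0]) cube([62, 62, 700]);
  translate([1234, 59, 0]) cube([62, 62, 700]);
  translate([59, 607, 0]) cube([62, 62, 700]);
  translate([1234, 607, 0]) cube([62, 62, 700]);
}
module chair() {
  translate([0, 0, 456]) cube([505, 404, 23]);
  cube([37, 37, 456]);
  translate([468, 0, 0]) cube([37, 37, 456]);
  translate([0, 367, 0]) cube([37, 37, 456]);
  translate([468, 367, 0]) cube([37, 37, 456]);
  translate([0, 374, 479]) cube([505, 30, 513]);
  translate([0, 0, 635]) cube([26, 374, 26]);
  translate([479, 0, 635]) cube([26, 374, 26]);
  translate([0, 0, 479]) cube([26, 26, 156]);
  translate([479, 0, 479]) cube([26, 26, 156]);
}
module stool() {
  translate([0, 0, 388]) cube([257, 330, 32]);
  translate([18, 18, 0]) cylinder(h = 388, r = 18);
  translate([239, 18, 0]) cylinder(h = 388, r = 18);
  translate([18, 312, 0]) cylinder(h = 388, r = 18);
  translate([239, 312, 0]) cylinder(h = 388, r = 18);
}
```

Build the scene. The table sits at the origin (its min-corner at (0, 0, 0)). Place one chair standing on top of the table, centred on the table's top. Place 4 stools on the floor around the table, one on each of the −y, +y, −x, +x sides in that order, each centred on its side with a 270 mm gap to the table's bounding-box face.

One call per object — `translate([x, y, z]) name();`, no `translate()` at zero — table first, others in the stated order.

table();
translate([425, 162, 734]) chair();
translate([549, -600, 0]) stool();
translate([549, 998, 0]) stool();
translate([-527, 199, 0]) stool();
translate([1625, 199, 0]) stool();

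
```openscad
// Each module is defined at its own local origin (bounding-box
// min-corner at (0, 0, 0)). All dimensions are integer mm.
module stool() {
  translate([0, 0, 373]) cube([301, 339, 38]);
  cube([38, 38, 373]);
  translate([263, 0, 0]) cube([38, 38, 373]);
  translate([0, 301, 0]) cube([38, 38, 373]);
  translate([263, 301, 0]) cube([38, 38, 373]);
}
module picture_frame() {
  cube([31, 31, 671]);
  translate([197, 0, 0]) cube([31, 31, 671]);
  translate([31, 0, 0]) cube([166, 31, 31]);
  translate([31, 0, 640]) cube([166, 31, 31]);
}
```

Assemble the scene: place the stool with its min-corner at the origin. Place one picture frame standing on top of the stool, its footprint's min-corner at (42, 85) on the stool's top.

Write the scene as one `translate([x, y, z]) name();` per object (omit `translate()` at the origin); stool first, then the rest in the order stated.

stool();
translate([42, 85, 411]) picture_frame();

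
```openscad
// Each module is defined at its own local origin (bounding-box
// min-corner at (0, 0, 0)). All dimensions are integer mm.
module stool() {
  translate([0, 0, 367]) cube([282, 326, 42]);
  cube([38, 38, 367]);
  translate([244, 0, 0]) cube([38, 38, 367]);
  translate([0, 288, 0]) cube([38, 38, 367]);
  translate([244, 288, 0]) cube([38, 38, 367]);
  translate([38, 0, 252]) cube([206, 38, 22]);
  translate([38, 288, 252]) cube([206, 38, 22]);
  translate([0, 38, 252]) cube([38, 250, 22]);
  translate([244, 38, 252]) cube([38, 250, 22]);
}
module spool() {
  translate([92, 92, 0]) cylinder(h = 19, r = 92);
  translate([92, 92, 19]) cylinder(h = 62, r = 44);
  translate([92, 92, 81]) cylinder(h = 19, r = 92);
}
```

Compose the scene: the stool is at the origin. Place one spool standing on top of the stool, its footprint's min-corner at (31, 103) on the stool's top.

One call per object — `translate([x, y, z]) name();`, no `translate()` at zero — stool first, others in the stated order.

stool();
translate([31, 103, 409]) spool();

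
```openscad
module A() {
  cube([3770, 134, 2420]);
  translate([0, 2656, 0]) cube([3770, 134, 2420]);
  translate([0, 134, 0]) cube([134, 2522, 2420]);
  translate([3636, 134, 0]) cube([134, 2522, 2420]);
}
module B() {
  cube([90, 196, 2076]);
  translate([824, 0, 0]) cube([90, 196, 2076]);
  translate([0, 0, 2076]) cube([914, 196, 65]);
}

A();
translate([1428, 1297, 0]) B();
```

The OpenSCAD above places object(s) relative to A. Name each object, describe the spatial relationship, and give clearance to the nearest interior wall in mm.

Clearances: x = 1294, y = 1163; minimum 1163 mm.

A is a house frame. B is a door frame. The door frame sits inside the house frame, centred. The clearance to the nearest interior wall is 1163 mm.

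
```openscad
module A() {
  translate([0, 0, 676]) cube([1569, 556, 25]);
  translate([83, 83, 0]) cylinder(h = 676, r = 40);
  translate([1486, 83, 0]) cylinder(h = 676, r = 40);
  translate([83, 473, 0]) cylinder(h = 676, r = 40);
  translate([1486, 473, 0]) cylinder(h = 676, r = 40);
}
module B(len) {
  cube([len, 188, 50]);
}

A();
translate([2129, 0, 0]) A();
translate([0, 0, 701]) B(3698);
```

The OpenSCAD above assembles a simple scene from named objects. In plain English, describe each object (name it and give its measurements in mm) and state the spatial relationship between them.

A is a table with a 1569×556 mm rectangular top, 25 mm thick, top surface at z = 701 mm, supported by four round legs of 80 mm diameter, each leg's bounding box inset 43 mm from the nearest pair of top edges, running from the floor.

B is a rectangular beam 3698 mm long (x), 188 mm deep (y), 50 mm thick (z).

The beam spans the tops of two tables placed 560 mm apart, resting at z = 701 mm.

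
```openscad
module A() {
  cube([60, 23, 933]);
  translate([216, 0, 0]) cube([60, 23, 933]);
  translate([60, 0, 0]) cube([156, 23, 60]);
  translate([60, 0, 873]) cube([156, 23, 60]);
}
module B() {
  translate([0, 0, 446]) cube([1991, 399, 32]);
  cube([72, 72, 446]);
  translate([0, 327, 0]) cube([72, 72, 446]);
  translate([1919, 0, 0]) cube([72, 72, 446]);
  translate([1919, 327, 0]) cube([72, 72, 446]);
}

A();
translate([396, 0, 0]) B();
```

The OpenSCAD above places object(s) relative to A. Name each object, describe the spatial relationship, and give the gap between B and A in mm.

A is a picture frame. B is a bench. The bench is on the floor beside the picture frame on its +x side. The gap between the bench and the picture frame is 120 mm.

The bench's nearest face is 120 mm from the picture frame's +x face.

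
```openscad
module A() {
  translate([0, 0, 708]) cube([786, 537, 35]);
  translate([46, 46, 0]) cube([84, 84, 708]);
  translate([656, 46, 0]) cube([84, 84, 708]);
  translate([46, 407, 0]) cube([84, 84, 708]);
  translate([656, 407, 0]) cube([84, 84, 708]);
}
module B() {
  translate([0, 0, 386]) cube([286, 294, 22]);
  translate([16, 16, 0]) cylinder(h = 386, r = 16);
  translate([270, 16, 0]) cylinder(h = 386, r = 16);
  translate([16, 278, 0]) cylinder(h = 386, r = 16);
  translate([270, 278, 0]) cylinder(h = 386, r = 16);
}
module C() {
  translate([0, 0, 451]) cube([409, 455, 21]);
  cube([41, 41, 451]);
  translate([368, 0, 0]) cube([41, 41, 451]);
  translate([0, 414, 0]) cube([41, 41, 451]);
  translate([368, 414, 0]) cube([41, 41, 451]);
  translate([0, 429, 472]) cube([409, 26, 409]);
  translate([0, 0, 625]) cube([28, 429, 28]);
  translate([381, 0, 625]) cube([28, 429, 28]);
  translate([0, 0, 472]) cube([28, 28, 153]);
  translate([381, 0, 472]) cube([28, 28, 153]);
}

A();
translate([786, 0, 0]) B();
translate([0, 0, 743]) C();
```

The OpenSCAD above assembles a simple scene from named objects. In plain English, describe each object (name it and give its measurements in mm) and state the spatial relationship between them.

A is a table: top 786 mm (x) × 537 mm (y), 35 mm thick, upper face at z = 743 mm, on four 84×84 mm square legs, each inset 46 mm from the nearest pair of top edges, running from z = 0 to the bottom of the top.

B is a four-legged stool. The seat is 286×294 mm, 22 mm thick, top at z = 408 mm. It stands on four round legs, each 32 mm in diameter, from z = 0 to the seat underside, each leg's axis is inset half a diameter from the nearest pair of seat edges (so the leg's bounding box is flush with the corner).

C is a chair. The seat is a 409×455×21 mm slab with its top at z = 472 mm, on four 41×41 mm corner legs (flush with the seat edges, standing on z = 0). A flat backrest 26 mm thick, 409 mm tall, spans the full seat width and rises from the seat top along its +y edge, rear face flush with the rear of the seat. Two armrests of 28×28 mm section run along each side from the seat's front edge to the front of the backrest, top faces 181 mm above the seat top and outer faces flush with the seat's x-edges; a 28×28 mm post under the front of each armrest stands on the seat at the front corner.

The stool is against the table's +x side, with their −y faces flush. The chair is on top of the table.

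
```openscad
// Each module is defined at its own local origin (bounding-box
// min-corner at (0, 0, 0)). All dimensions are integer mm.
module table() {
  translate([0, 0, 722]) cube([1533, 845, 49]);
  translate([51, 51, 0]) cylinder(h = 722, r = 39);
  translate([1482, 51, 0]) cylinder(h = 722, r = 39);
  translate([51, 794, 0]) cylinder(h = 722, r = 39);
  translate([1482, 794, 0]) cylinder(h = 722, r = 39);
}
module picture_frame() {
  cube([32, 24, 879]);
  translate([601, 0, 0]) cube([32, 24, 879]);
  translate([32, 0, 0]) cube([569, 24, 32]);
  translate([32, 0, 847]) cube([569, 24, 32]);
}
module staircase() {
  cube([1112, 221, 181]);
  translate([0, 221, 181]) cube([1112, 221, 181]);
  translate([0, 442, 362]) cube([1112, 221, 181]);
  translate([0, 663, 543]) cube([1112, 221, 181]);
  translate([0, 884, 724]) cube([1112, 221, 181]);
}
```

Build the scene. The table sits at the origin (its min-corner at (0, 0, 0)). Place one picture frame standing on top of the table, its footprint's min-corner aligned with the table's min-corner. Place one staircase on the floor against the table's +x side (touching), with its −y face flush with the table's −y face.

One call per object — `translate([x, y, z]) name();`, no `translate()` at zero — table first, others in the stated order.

table();
translate([0, 0, 771]) picture_frame();
translate([1533, 0, 0]) staircase();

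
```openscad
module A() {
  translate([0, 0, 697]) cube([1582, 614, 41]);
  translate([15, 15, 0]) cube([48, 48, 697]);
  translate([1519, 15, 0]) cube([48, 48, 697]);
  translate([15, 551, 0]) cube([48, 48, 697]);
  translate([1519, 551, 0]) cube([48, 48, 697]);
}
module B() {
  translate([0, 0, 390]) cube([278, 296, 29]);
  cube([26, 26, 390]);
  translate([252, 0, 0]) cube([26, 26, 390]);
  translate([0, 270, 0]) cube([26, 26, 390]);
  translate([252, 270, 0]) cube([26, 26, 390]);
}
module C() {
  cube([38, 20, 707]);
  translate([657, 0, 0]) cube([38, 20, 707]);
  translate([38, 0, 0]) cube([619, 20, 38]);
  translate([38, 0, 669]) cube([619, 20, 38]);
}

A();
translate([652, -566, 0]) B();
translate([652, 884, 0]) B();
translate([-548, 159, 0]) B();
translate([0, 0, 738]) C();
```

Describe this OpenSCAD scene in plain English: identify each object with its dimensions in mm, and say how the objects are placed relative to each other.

A is a table: top 1582 mm (x) × 614 mm (y), 41 mm thick, upper face at z = 738 mm, on four 48×48 mm square legs, each inset 15 mm from the nearest pair of top edges, running from z = 0 to the bottom of the top.

B is a four-legged stool. The seat is 278×296 mm, 29 mm thick, top at z = 419 mm. It stands on four square legs, each 26×26 mm in cross-section, from z = 0 to the seat underside, each flush with a corner of the seat.

C is a rectangular picture frame lying in the x–z plane (depth along y). The opening is 619 mm wide (x) by 631 mm tall (z), surrounded by a border 38 mm wide on all four sides. The frame is 20 mm deep and is made of two full-height vertical stiles with two horizontal rails fitted between them.

Three stools sit around the table at the −y, +y, −x sides. The picture frame is on top of the table.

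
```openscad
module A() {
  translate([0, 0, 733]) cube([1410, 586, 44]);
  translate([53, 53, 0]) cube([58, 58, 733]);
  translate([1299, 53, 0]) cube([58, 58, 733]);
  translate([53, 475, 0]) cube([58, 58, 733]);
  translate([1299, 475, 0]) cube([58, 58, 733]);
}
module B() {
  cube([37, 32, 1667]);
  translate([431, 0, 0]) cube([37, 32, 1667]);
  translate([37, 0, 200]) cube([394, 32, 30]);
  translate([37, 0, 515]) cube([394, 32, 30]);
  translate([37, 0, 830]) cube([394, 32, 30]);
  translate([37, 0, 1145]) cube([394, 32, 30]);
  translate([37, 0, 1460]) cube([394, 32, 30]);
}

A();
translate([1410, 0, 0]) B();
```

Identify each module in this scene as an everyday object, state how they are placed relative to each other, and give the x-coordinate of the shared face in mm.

The table's +x face and the ladder's −x face are both at x = 1410 mm.

A is a table. B is a ladder. The ladder is against the table's +x side, with their −y faces flush. The x-coordinate of the shared face is 1410 mm.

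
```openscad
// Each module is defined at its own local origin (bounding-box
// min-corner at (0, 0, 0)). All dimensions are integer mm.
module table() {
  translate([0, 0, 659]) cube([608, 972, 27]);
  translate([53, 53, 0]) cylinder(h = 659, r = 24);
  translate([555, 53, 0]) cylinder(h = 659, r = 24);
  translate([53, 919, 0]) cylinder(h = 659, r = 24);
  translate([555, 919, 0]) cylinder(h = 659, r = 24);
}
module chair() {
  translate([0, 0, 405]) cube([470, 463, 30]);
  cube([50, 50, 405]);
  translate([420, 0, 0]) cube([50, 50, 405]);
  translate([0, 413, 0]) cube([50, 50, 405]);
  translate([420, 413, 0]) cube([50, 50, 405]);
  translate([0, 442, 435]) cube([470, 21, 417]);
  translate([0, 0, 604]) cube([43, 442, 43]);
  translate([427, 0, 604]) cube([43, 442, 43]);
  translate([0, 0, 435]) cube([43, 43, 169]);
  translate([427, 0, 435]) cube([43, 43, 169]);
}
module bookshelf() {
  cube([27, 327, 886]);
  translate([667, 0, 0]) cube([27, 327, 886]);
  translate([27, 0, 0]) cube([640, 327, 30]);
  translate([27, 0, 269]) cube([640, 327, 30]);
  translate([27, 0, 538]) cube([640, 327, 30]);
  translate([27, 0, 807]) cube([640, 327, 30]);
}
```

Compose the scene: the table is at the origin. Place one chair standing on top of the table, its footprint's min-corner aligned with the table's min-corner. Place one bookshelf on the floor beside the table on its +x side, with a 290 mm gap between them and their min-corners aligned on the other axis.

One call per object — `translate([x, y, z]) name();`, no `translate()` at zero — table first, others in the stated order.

table();
translate([0, 0, 686]) chair();
translate([898, 0, 0]) bookshelf();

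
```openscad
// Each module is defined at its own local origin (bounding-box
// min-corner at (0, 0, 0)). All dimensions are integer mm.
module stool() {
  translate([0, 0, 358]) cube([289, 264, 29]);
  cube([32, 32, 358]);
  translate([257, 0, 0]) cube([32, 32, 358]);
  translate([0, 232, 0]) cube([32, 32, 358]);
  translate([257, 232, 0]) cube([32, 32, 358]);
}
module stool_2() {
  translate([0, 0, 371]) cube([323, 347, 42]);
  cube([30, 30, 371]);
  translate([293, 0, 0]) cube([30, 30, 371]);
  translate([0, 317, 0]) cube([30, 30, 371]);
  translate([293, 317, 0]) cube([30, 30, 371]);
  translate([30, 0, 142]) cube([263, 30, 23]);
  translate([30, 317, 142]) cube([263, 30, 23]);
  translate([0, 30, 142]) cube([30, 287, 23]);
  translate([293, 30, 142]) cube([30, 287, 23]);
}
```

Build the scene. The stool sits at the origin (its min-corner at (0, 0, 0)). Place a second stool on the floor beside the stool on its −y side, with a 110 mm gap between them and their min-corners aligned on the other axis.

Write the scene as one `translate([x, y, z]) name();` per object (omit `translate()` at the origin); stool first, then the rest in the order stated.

stool();
translate([0, -457, 0]) stool_2();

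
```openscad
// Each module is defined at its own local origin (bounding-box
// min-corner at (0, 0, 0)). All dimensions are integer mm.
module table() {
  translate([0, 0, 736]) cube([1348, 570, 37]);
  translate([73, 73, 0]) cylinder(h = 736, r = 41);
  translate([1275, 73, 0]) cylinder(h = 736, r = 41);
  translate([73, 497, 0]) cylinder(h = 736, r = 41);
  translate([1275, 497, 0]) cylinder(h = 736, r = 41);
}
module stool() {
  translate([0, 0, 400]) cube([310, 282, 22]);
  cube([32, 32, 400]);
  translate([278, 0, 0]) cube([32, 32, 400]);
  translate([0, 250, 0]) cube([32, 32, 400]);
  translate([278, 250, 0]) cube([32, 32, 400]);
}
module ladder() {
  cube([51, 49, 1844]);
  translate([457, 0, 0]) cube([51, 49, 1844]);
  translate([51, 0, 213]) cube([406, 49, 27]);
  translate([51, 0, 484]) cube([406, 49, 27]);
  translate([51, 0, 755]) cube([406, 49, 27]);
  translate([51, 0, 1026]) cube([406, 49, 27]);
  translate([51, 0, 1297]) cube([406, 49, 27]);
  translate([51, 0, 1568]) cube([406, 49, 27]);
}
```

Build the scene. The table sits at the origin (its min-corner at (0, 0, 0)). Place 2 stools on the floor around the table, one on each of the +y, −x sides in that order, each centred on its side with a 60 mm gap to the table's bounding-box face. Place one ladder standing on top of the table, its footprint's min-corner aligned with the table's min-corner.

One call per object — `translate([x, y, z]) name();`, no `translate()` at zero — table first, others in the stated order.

table();
translate([519, 630, 0]) stool();
translate([-370, 144, 0]) stool();
translate([0, 0, 773]) ladder();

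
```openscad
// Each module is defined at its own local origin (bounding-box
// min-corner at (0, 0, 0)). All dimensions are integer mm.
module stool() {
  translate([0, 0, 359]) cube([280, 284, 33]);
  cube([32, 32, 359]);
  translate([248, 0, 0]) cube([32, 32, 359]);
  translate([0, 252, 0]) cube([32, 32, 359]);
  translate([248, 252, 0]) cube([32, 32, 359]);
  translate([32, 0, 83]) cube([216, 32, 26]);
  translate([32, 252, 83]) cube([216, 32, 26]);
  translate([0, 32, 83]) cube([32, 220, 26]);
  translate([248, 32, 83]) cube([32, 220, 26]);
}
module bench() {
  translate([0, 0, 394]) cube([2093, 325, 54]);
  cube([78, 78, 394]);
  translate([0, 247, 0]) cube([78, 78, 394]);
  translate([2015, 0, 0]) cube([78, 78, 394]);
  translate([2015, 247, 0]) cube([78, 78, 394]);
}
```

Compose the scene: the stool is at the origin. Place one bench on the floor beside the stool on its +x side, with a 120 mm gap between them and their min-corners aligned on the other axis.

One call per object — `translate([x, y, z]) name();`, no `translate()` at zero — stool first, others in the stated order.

stool();
translate([400, 0, 0]) bench();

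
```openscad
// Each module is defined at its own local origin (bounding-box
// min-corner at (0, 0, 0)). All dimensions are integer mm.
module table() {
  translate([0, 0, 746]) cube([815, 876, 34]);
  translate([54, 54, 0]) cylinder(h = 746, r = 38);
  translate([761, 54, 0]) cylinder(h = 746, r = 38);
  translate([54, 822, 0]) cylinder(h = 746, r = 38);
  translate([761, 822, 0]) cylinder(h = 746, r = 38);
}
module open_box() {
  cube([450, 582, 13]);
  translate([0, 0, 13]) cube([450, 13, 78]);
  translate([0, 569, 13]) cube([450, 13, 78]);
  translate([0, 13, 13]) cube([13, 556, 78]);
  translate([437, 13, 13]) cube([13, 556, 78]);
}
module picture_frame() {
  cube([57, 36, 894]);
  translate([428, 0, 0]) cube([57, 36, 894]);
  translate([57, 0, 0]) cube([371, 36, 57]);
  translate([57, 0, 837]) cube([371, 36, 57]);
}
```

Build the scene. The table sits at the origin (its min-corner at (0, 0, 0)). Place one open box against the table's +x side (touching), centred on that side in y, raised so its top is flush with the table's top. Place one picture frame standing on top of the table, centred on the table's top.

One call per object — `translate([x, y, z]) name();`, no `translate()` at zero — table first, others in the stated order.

table();
translate([815, 147, 689]) open_box();
translate([165, 420, 780]) picture_frame();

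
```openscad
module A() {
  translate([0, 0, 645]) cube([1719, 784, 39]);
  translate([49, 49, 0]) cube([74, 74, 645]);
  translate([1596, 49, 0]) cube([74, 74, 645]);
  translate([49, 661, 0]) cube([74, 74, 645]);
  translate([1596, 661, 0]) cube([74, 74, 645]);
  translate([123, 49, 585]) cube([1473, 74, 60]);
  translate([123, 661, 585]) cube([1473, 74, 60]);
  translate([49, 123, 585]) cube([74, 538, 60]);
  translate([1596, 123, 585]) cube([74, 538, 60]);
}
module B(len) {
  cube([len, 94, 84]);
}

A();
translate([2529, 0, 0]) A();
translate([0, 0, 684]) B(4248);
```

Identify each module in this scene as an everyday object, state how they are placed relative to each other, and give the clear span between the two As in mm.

A is a table. B is a beam. A beam spans the tops of two tables. The clear span between the two tables is 810 mm.

Second table starts at x = 2529; first ends at x = 1719; clear span = 2529 − 1719 = 810 mm.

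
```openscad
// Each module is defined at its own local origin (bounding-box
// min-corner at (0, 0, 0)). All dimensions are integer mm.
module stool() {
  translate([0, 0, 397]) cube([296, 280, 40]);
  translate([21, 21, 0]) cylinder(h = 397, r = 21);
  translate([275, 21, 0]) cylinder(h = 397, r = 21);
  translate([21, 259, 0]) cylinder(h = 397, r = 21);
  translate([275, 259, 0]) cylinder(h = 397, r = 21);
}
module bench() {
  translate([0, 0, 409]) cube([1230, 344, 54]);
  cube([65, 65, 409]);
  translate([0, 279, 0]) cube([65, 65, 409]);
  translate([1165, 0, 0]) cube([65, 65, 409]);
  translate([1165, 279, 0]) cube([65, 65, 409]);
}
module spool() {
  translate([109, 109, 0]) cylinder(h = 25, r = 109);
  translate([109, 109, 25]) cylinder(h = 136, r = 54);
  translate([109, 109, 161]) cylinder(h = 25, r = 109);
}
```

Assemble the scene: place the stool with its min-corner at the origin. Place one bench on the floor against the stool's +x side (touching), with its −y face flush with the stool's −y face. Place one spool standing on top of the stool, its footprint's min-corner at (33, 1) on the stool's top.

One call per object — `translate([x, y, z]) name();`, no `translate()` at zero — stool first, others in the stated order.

stool();
translate([296, 0, 0]) bench();
translate([33, 1, 437]) spool();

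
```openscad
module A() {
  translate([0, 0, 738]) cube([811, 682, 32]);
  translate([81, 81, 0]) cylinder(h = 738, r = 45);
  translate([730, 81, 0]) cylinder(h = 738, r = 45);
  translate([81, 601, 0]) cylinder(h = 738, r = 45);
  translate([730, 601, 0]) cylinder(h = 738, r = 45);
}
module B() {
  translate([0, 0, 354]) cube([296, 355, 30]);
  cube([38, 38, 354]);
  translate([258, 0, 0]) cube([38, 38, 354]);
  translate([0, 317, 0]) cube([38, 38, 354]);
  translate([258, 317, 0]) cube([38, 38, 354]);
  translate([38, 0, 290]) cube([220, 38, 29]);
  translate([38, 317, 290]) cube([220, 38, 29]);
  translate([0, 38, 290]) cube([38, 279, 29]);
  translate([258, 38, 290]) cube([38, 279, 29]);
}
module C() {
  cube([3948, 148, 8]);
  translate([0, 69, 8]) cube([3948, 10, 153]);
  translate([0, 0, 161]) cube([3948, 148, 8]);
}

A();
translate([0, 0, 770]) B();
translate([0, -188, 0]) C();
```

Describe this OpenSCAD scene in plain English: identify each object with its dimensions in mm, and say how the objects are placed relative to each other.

A is a table: top 811 mm (x) × 682 mm (y), 32 mm thick, upper face at z = 770 mm, on four round legs of 90 mm diameter, each leg's bounding box inset 36 mm from the nearest pair of top edges, running from z = 0 to the bottom of the top.

B is a four-legged stool. The seat is a 296×355×30 mm slab whose top surface is at z = 384 mm; four square legs, each 38×38 mm in cross-section, run from the floor (z = 0) to the underside of the seat, each flush with a corner of the seat. Four stretchers, 38 mm wide and 29 mm tall, connect adjacent legs with their undersides at z = 290 mm, each running between the inner faces of the legs it joins and aligned with the legs' outer faces on the other axis.

C is an I-beam lying along x, 3948 mm long. Overall section height 169 mm. Two flanges 148 mm wide (y) and 8 mm thick, one on the floor and one at the top; a web 10 mm thick runs between them, centred on the flange width.

The stool is on top of the table. The I-beam is on the floor beside the table on its −y side.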